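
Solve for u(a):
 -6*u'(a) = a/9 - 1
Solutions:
 u(a) = C1 - a^2/108 + a/6


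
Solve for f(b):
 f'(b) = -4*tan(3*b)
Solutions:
 f(b) = C1 + 4*log(cos(3*b))/3


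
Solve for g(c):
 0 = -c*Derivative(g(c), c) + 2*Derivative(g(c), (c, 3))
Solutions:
 g(c) = C1 + Integral(C2*airyai(2^(2/3)*c/2) + C3*airybi(2^(2/3)*c/2), c)


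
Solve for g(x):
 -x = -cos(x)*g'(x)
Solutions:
 g(x) = C1 + Integral(x/cos(x), x)


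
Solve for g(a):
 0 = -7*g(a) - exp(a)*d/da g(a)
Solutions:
 g(a) = C1*exp(7*exp(-a))


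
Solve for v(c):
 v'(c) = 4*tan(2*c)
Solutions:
 v(c) = C1 - 2*log(cos(2*c))


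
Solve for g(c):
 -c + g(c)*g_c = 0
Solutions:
 g(c) = -sqrt(C1 + c^2)
 g(c) = sqrt(C1 + c^2)


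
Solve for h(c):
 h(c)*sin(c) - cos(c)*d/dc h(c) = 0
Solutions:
 h(c) = C1/cos(c)


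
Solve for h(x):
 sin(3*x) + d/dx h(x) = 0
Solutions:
 h(x) = C1 + cos(3*x)/3


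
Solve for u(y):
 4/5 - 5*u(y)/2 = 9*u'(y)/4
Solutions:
 u(y) = C1*exp(-10*y/9) + 8/25


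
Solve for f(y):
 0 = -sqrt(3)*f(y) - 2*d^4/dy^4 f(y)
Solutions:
 f(y) = (C1*sin(2^(1/4)*3^(1/8)*y/2) + C2*cos(2^(1/4)*3^(1/8)*y/2))*exp(-2^(1/4)*3^(1/8)*y/2) + (C3*sin(2^(1/4)*3^(1/8)*y/2) + C4*cos(2^(1/4)*3^(1/8)*y/2))*exp(2^(1/4)*3^(1/8)*y/2)


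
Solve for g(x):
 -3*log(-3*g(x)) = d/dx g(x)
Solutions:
 Integral(1/(log(-_y) + log(3)), (_y, g(x)))/3 = C1 - x


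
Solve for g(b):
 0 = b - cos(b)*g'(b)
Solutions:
 g(b) = C1 + Integral(b/cos(b), b)


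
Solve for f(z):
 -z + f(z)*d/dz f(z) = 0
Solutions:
 f(z) = -sqrt(C1 + z^2)
 f(z) = sqrt(C1 + z^2)


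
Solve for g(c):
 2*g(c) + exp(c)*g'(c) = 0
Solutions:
 g(c) = C1*exp(2*exp(-c))


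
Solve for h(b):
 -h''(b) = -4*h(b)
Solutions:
 h(b) = C1*exp(-2*b) + C2*exp(2*b)


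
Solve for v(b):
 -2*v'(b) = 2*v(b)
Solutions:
 v(b) = C1*exp(-b)


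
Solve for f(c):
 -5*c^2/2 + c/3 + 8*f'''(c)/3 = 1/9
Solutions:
 f(c) = C1 + C2*c + C3*c^2 + c^5/64 - c^4/192 + c^3/144


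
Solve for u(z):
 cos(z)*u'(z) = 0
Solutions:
 u(z) = C1


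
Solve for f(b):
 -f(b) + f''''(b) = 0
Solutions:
 f(b) = C1*exp(-b) + C2*exp(b) + C3*sin(b) + C4*cos(b)


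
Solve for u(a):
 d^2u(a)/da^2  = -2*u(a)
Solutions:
 u(a) = C1*sin(sqrt(2)*a) + C2*cos(sqrt(2)*a)


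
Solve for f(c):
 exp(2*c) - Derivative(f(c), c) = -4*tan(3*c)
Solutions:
 f(c) = C1 + exp(2*c)/2 - 4*log(cos(3*c))/3


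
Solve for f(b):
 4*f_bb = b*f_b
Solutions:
 f(b) = C1 + C2*erfi(sqrt(2)*b/4)


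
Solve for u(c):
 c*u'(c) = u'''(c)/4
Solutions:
 u(c) = C1 + Integral(C2*airyai(2^(2/3)*c) + C3*airybi(2^(2/3)*c), c)


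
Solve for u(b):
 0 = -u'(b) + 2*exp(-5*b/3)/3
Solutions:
 u(b) = C1 - 2*exp(-5*b/3)/5


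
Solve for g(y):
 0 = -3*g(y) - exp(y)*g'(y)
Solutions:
 g(y) = C1*exp(3*exp(-y))


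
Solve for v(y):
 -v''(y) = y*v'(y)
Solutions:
 v(y) = C1 + C2*erf(sqrt(2)*y/2)


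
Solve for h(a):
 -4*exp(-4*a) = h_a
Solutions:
 h(a) = C1 + exp(-4*a)


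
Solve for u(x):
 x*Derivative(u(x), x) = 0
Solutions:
 u(x) = C1


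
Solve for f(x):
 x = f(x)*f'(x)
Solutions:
 f(x) = -sqrt(C1 + x^2)
 f(x) = sqrt(C1 + x^2)


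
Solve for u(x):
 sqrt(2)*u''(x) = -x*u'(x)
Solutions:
 u(x) = C1 + C2*erf(2^(1/4)*x/2)


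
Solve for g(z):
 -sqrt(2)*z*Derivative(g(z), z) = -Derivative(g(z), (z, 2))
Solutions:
 g(z) = C1 + C2*erfi(2^(3/4)*z/2)


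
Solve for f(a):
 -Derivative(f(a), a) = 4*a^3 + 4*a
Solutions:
 f(a) = C1 - a^4 - 2*a^2


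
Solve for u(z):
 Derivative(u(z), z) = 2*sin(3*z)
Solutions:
 u(z) = C1 - 2*cos(3*z)/3


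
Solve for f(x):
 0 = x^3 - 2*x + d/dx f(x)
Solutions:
 f(x) = C1 - x^4/4 + x^2


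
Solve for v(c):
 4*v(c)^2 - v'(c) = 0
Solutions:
 v(c) = -1/(C1 + 4*c)


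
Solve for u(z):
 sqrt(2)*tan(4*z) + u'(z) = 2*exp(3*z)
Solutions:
 u(z) = C1 + 2*exp(3*z)/3 + sqrt(2)*log(cos(4*z))/4


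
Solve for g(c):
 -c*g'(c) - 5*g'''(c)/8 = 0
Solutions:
 g(c) = C1 + Integral(C2*airyai(-2*5^(2/3)*c/5) + C3*airybi(-2*5^(2/3)*c/5), c)


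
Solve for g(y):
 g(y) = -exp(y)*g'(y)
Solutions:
 g(y) = C1*exp(exp(-y))


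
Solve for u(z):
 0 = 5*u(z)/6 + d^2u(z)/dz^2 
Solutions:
 u(z) = C1*sin(sqrt(30)*z/6) + C2*cos(sqrt(30)*z/6)


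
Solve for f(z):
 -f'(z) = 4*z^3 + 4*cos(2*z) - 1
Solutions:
 f(z) = C1 - z^4 + z - 2*sin(2*z)


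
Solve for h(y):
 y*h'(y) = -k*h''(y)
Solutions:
 h(y) = C1 + C2*sqrt(k)*erf(sqrt(2)*y*sqrt(1/k)/2)


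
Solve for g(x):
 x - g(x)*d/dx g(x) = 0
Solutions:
 g(x) = -sqrt(C1 + x^2)
 g(x) = sqrt(C1 + x^2)


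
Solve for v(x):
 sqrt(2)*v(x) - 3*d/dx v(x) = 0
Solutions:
 v(x) = C1*exp(sqrt(2)*x/3)


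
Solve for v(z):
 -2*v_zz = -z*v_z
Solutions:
 v(z) = C1 + C2*erfi(z/2)


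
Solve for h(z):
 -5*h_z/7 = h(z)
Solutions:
 h(z) = C1*exp(-7*z/5)


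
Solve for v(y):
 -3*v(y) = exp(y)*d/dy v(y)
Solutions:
 v(y) = C1*exp(3*exp(-y))


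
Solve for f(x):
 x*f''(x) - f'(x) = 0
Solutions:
 f(x) = C1 + C2*x^2


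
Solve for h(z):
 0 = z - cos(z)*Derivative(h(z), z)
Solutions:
 h(z) = C1 + Integral(z/cos(z), z)


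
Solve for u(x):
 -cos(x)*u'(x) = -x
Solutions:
 u(x) = C1 + Integral(x/cos(x), x)


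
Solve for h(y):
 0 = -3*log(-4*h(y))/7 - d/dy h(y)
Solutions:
 7*Integral(1/(log(-_y) + 2*log(2)), (_y, h(y)))/3 = C1 - y


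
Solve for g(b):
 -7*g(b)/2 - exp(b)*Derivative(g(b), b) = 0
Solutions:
 g(b) = C1*exp(7*exp(-b)/2)


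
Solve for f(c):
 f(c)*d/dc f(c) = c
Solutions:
 f(c) = -sqrt(C1 + c^2)
 f(c) = sqrt(C1 + c^2)


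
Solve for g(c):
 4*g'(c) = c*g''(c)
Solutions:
 g(c) = C1 + C2*c^5


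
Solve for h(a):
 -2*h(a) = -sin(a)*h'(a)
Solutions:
 h(a) = C1*(cos(a) - 1)/(cos(a) + 1)


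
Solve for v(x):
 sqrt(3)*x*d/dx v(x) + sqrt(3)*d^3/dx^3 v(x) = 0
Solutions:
 v(x) = C1 + Integral(C2*airyai(-x) + C3*airybi(-x), x)


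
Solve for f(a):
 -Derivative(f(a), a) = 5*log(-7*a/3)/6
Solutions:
 f(a) = C1 - 5*a*log(-a)/6 + 5*a*(-log(7) + 1 + log(3))/6


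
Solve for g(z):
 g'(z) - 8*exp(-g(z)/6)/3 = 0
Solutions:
 g(z) = 6*log(C1 + 4*z/9)


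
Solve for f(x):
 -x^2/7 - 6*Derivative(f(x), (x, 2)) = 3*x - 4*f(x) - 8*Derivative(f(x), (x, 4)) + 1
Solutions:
 f(x) = x^2/28 + 3*x/4 + (C1*sin(2^(3/4)*x*sin(atan(sqrt(23)/3)/2)/2) + C2*cos(2^(3/4)*x*sin(atan(sqrt(23)/3)/2)/2))*exp(-2^(3/4)*x*cos(atan(sqrt(23)/3)/2)/2) + (C3*sin(2^(3/4)*x*sin(atan(sqrt(23)/3)/2)/2) + C4*cos(2^(3/4)*x*sin(atan(sqrt(23)/3)/2)/2))*exp(2^(3/4)*x*cos(atan(sqrt(23)/3)/2)/2) + 5/14


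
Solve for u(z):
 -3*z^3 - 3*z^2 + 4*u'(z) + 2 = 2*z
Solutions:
 u(z) = C1 + 3*z^4/16 + z^3/4 + z^2/4 - z/2


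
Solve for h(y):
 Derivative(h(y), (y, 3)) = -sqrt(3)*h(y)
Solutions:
 h(y) = C3*exp(-3^(1/6)*y) + (C1*sin(3^(2/3)*y/2) + C2*cos(3^(2/3)*y/2))*exp(3^(1/6)*y/2)


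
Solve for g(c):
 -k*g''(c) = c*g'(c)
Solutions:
 g(c) = C1 + C2*sqrt(k)*erf(sqrt(2)*c*sqrt(1/k)/2)


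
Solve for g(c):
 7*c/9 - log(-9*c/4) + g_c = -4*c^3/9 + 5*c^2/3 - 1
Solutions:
 g(c) = C1 - c^4/9 + 5*c^3/9 - 7*c^2/18 + c*log(-c) + 2*c*(-1 - log(2) + log(3))


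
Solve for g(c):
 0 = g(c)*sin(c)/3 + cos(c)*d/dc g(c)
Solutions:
 g(c) = C1*cos(c)^(1/3)


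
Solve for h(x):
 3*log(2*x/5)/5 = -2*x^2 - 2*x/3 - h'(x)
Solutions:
 h(x) = C1 - 2*x^3/3 - x^2/3 - 3*x*log(x)/5 - 3*x*log(2)/5 + 3*x/5 + 3*x*log(5)/5


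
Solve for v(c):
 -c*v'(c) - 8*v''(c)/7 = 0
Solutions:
 v(c) = C1 + C2*erf(sqrt(7)*c/4)


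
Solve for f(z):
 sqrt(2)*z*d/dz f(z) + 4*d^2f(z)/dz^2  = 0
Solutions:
 f(z) = C1 + C2*erf(2^(3/4)*z/4)


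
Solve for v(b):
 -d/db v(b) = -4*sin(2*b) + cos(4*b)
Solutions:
 v(b) = C1 - sin(4*b)/4 - 2*cos(2*b)


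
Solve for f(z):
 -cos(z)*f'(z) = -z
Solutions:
 f(z) = C1 + Integral(z/cos(z), z)


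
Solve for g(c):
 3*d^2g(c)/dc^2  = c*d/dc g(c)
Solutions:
 g(c) = C1 + C2*erfi(sqrt(6)*c/6)


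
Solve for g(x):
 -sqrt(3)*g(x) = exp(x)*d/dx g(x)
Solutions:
 g(x) = C1*exp(sqrt(3)*exp(-x))


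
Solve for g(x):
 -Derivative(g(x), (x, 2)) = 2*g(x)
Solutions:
 g(x) = C1*sin(sqrt(2)*x) + C2*cos(sqrt(2)*x)


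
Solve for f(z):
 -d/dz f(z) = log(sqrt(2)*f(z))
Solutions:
 2*Integral(1/(2*log(_y) + log(2)), (_y, f(z))) = C1 - z


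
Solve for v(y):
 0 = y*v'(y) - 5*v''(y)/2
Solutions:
 v(y) = C1 + C2*erfi(sqrt(5)*y/5)


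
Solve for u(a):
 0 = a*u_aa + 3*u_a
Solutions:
 u(a) = C1 + C2/a^2


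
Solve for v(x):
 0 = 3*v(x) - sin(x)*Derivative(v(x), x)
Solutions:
 v(x) = C1*(cos(x) - 1)^(3/2)/(cos(x) + 1)^(3/2)


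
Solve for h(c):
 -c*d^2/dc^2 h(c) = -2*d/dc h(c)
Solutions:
 h(c) = C1 + C2*c^3


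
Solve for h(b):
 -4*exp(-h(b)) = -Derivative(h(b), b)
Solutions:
 h(b) = log(C1 + 4*b)


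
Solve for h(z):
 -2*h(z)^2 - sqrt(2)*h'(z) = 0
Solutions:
 h(z) = 1/(C1 + sqrt(2)*z)


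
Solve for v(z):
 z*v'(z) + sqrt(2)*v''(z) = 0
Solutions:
 v(z) = C1 + C2*erf(2^(1/4)*z/2)


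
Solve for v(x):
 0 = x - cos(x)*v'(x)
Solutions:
 v(x) = C1 + Integral(x/cos(x), x)


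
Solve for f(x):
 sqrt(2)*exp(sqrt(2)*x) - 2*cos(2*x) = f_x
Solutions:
 f(x) = C1 + exp(sqrt(2)*x) - sin(2*x)


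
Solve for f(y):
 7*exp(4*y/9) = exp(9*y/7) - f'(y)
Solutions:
 f(y) = C1 - 63*exp(4*y/9)/4 + 7*exp(9*y/7)/9


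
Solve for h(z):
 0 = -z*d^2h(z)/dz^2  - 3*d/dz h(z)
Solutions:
 h(z) = C1 + C2/z^2


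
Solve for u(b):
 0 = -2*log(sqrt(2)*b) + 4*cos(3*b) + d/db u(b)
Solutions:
 u(b) = C1 + 2*b*log(b) - 2*b + b*log(2) - 4*sin(3*b)/3


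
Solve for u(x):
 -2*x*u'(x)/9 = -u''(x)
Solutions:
 u(x) = C1 + C2*erfi(x/3)


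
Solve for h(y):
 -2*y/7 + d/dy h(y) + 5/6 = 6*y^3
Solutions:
 h(y) = C1 + 3*y^4/2 + y^2/7 - 5*y/6


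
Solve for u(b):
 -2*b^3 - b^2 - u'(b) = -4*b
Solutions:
 u(b) = C1 - b^4/2 - b^3/3 + 2*b^2


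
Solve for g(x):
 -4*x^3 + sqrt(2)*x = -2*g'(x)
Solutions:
 g(x) = C1 + x^4/2 - sqrt(2)*x^2/4


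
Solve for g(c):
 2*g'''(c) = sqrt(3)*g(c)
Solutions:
 g(c) = C3*exp(2^(2/3)*3^(1/6)*c/2) + (C1*sin(6^(2/3)*c/4) + C2*cos(6^(2/3)*c/4))*exp(-2^(2/3)*3^(1/6)*c/4)


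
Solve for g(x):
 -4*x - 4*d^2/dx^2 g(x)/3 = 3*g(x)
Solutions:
 g(x) = C1*sin(3*x/2) + C2*cos(3*x/2) - 4*x/3


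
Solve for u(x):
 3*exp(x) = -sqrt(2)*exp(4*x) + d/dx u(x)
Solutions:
 u(x) = C1 + sqrt(2)*exp(4*x)/4 + 3*exp(x)


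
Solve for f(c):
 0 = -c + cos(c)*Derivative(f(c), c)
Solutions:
 f(c) = C1 + Integral(c/cos(c), c)


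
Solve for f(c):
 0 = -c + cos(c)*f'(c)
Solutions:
 f(c) = C1 + Integral(c/cos(c), c)


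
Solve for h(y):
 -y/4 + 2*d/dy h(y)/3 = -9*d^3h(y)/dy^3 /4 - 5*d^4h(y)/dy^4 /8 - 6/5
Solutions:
 h(y) = C1 + C2*exp(y*(-18 + 27*3^(1/3)/(5*sqrt(187) + 106)^(1/3) + 3^(2/3)*(5*sqrt(187) + 106)^(1/3))/15)*sin(3^(1/6)*y*(-(5*sqrt(187) + 106)^(1/3) + 9*3^(2/3)/(5*sqrt(187) + 106)^(1/3))/5) + C3*exp(y*(-18 + 27*3^(1/3)/(5*sqrt(187) + 106)^(1/3) + 3^(2/3)*(5*sqrt(187) + 106)^(1/3))/15)*cos(3^(1/6)*y*(-(5*sqrt(187) + 106)^(1/3) + 9*3^(2/3)/(5*sqrt(187) + 106)^(1/3))/5) + C4*exp(-2*y*(27*3^(1/3)/(5*sqrt(187) + 106)^(1/3) + 9 + 3^(2/3)*(5*sqrt(187) + 106)^(1/3))/15) + 3*y^2/16 - 9*y/5


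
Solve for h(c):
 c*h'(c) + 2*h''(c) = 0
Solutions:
 h(c) = C1 + C2*erf(c/2)


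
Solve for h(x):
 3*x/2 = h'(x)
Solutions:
 h(x) = C1 + 3*x^2/4


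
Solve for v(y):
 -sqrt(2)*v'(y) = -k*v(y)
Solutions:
 v(y) = C1*exp(sqrt(2)*k*y/2)


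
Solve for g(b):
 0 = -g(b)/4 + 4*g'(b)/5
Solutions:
 g(b) = C1*exp(5*b/16)


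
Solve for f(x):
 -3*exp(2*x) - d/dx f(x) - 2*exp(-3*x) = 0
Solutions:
 f(x) = C1 - 3*exp(2*x)/2 + 2*exp(-3*x)/3


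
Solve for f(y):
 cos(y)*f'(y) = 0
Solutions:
 f(y) = C1


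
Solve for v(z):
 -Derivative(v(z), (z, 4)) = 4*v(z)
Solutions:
 v(z) = (C1*sin(z) + C2*cos(z))*exp(-z) + (C3*sin(z) + C4*cos(z))*exp(z)


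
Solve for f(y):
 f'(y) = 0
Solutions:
 f(y) = C1


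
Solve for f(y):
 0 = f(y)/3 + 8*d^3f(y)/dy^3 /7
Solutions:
 f(y) = C3*exp(-3^(2/3)*7^(1/3)*y/6) + (C1*sin(3^(1/6)*7^(1/3)*y/4) + C2*cos(3^(1/6)*7^(1/3)*y/4))*exp(3^(2/3)*7^(1/3)*y/12)


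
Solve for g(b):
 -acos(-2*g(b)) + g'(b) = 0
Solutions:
 Integral(1/acos(-2*_y), (_y, g(b))) = C1 + b


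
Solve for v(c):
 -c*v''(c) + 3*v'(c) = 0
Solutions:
 v(c) = C1 + C2*c^4


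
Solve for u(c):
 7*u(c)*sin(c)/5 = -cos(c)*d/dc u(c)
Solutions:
 u(c) = C1*cos(c)^(7/5)


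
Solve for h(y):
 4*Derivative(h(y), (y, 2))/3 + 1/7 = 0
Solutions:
 h(y) = C1 + C2*y - 3*y^2/56


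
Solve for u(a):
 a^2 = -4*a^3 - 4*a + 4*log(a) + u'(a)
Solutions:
 u(a) = C1 + a^4 + a^3/3 + 2*a^2 - 4*a*log(a) + 4*a


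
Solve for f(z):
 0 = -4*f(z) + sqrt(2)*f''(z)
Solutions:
 f(z) = C1*exp(-2^(3/4)*z) + C2*exp(2^(3/4)*z)


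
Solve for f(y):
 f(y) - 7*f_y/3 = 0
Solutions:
 f(y) = C1*exp(3*y/7)


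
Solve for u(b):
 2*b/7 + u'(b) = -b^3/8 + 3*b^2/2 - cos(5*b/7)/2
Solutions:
 u(b) = C1 - b^4/32 + b^3/2 - b^2/7 - 7*sin(5*b/7)/10


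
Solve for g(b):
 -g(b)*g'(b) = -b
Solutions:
 g(b) = -sqrt(C1 + b^2)
 g(b) = sqrt(C1 + b^2)


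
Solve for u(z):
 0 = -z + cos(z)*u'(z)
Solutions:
 u(z) = C1 + Integral(z/cos(z), z)


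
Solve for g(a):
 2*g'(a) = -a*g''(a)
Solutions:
 g(a) = C1 + C2/a


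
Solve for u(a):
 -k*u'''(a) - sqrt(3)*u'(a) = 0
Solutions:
 u(a) = C1 + C2*exp(-3^(1/4)*a*sqrt(-1/k)) + C3*exp(3^(1/4)*a*sqrt(-1/k))


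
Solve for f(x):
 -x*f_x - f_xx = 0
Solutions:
 f(x) = C1 + C2*erf(sqrt(2)*x/2)


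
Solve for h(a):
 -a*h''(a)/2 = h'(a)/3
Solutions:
 h(a) = C1 + C2*a^(1/3)


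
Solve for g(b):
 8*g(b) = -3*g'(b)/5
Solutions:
 g(b) = C1*exp(-40*b/3)


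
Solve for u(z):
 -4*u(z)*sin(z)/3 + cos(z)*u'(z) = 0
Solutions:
 u(z) = C1/cos(z)^(4/3)


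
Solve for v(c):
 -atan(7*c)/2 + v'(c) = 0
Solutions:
 v(c) = C1 + c*atan(7*c)/2 - log(49*c^2 + 1)/28


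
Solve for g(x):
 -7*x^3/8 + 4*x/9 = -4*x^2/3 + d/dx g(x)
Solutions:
 g(x) = C1 - 7*x^4/32 + 4*x^3/9 + 2*x^2/9


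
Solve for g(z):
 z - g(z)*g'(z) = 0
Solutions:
 g(z) = -sqrt(C1 + z^2)
 g(z) = sqrt(C1 + z^2)


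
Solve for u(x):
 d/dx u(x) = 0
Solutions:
 u(x) = C1


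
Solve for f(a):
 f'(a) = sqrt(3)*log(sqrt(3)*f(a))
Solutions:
 -2*sqrt(3)*Integral(1/(2*log(_y) + log(3)), (_y, f(a)))/3 = C1 - a


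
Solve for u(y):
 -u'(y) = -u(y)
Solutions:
 u(y) = C1*exp(y)


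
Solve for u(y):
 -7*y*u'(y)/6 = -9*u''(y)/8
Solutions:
 u(y) = C1 + C2*erfi(sqrt(42)*y/9)


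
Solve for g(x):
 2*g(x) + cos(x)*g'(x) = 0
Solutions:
 g(x) = C1*(sin(x) - 1)/(sin(x) + 1)


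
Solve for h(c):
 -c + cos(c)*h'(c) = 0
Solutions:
 h(c) = C1 + Integral(c/cos(c), c)


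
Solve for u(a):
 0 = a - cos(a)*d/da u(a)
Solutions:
 u(a) = C1 + Integral(a/cos(a), a)


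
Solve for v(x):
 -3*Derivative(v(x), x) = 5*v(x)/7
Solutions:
 v(x) = C1*exp(-5*x/21)


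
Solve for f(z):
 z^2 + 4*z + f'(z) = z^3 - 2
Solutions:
 f(z) = C1 + z^4/4 - z^3/3 - 2*z^2 - 2*z


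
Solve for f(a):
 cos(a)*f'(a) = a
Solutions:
 f(a) = C1 + Integral(a/cos(a), a)


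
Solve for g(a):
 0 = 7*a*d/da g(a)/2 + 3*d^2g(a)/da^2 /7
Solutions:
 g(a) = C1 + C2*erf(7*sqrt(3)*a/6)


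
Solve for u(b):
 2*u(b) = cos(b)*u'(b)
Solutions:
 u(b) = C1*(sin(b) + 1)/(sin(b) - 1)


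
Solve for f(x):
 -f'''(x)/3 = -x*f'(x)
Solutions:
 f(x) = C1 + Integral(C2*airyai(3^(1/3)*x) + C3*airybi(3^(1/3)*x), x)


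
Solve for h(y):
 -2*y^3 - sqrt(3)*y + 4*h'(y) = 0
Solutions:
 h(y) = C1 + y^4/8 + sqrt(3)*y^2/8


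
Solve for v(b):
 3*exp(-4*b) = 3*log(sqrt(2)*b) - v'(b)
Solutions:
 v(b) = C1 + 3*b*log(b) + b*(-3 + 3*log(2)/2) + 3*exp(-4*b)/4


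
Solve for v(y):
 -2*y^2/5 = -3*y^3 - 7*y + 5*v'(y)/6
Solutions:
 v(y) = C1 + 9*y^4/10 - 4*y^3/25 + 21*y^2/5


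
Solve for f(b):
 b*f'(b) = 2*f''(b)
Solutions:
 f(b) = C1 + C2*erfi(b/2)


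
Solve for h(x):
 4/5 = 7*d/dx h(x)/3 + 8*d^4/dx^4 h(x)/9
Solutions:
 h(x) = C1 + C4*exp(-21^(1/3)*x/2) + 12*x/35 + (C2*sin(3^(5/6)*7^(1/3)*x/4) + C3*cos(3^(5/6)*7^(1/3)*x/4))*exp(21^(1/3)*x/4)


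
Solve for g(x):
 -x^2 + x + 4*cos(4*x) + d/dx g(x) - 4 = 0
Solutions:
 g(x) = C1 + x^3/3 - x^2/2 + 4*x - sin(4*x)


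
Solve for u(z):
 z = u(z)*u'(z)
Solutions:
 u(z) = -sqrt(C1 + z^2)
 u(z) = sqrt(C1 + z^2)


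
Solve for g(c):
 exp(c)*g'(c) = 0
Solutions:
 g(c) = C1


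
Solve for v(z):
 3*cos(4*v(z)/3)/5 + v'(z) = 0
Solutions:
 3*z/5 - 3*log(sin(4*v(z)/3) - 1)/8 + 3*log(sin(4*v(z)/3) + 1)/8 = C1


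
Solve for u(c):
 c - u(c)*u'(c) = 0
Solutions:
 u(c) = -sqrt(C1 + c^2)
 u(c) = sqrt(C1 + c^2)


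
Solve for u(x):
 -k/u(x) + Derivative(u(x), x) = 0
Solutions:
 u(x) = -sqrt(C1 + 2*k*x)
 u(x) = sqrt(C1 + 2*k*x)


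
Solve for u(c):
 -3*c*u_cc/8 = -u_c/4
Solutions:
 u(c) = C1 + C2*c^(5/3)


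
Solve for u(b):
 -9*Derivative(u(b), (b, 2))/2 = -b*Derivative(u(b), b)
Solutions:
 u(b) = C1 + C2*erfi(b/3)


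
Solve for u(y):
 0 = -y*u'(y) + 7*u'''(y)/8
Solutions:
 u(y) = C1 + Integral(C2*airyai(2*7^(2/3)*y/7) + C3*airybi(2*7^(2/3)*y/7), y)


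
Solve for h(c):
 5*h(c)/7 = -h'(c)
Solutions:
 h(c) = C1*exp(-5*c/7)


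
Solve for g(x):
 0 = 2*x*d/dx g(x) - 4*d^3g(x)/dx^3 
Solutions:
 g(x) = C1 + Integral(C2*airyai(2^(2/3)*x/2) + C3*airybi(2^(2/3)*x/2), x)


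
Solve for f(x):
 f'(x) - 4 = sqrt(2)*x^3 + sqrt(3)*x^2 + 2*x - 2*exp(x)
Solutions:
 f(x) = C1 + sqrt(2)*x^4/4 + sqrt(3)*x^3/3 + x^2 + 4*x - 2*exp(x)


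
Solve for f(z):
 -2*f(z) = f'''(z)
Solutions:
 f(z) = C3*exp(-2^(1/3)*z) + (C1*sin(2^(1/3)*sqrt(3)*z/2) + C2*cos(2^(1/3)*sqrt(3)*z/2))*exp(2^(1/3)*z/2)


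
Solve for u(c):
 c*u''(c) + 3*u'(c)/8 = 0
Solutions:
 u(c) = C1 + C2*c^(5/8)


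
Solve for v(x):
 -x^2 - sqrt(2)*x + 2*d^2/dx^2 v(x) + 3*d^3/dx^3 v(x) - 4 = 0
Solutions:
 v(x) = C1 + C2*x + C3*exp(-2*x/3) + x^4/24 + x^3*(-3 + sqrt(2))/12 + x^2*(17 - 3*sqrt(2))/8


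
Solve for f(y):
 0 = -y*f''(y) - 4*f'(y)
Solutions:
 f(y) = C1 + C2/y^3


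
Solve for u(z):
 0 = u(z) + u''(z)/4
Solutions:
 u(z) = C1*sin(2*z) + C2*cos(2*z)


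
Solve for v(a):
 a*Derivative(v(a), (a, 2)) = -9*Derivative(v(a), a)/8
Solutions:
 v(a) = C1 + C2/a^(1/8)


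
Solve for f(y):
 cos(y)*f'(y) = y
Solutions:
 f(y) = C1 + Integral(y/cos(y), y)


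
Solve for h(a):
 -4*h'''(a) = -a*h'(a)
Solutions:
 h(a) = C1 + Integral(C2*airyai(2^(1/3)*a/2) + C3*airybi(2^(1/3)*a/2), a)


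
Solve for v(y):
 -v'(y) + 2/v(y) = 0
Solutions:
 v(y) = -sqrt(C1 + 4*y)
 v(y) = sqrt(C1 + 4*y)


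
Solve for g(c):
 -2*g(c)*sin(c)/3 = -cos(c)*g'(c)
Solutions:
 g(c) = C1/cos(c)^(2/3)


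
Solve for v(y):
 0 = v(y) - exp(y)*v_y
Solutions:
 v(y) = C1*exp(-exp(-y))


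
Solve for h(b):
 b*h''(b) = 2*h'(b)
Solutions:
 h(b) = C1 + C2*b^3


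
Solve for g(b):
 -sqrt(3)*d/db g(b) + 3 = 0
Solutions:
 g(b) = C1 + sqrt(3)*b


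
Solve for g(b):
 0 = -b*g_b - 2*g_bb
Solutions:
 g(b) = C1 + C2*erf(b/2)


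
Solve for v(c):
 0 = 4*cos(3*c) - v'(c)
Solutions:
 v(c) = C1 + 4*sin(3*c)/3


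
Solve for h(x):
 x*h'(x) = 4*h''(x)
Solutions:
 h(x) = C1 + C2*erfi(sqrt(2)*x/4)


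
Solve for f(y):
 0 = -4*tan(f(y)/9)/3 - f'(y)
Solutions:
 f(y) = -9*asin(C1*exp(-4*y/27)) + 9*pi
 f(y) = 9*asin(C1*exp(-4*y/27))


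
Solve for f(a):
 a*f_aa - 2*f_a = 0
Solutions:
 f(a) = C1 + C2*a^3


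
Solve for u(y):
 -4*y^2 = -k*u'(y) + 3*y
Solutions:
 u(y) = C1 + 4*y^3/(3*k) + 3*y^2/(2*k)


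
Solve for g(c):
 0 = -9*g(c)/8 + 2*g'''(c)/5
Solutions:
 g(c) = C3*exp(2^(2/3)*45^(1/3)*c/4) + (C1*sin(3*2^(2/3)*3^(1/6)*5^(1/3)*c/8) + C2*cos(3*2^(2/3)*3^(1/6)*5^(1/3)*c/8))*exp(-2^(2/3)*45^(1/3)*c/8)


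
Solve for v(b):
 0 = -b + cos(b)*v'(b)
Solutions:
 v(b) = C1 + Integral(b/cos(b), b)


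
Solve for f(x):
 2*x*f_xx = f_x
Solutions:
 f(x) = C1 + C2*x^(3/2)


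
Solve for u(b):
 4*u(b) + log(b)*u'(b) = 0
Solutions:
 u(b) = C1*exp(-4*li(b))


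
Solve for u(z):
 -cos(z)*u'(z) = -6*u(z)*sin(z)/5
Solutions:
 u(z) = C1/cos(z)^(6/5)


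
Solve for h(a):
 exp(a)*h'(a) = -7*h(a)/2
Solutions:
 h(a) = C1*exp(7*exp(-a)/2)


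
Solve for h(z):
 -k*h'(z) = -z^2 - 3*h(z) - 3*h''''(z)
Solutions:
 h(z) = C1*exp(sqrt(6)*z*(-sqrt(12^(1/3)*(k^2 + sqrt(k^4 - 768))^(1/3) + 8*18^(1/3)/(k^2 + sqrt(k^4 - 768))^(1/3)) + sqrt(-4*sqrt(6)*k/sqrt(12^(1/3)*(k^2 + sqrt(k^4 - 768))^(1/3) + 8*18^(1/3)/(k^2 + sqrt(k^4 - 768))^(1/3)) - 12^(1/3)*(k^2 + sqrt(k^4 - 768))^(1/3) - 8*18^(1/3)/(k^2 + sqrt(k^4 - 768))^(1/3)))/12) + C2*exp(-sqrt(6)*z*(sqrt(12^(1/3)*(k^2 + sqrt(k^4 - 768))^(1/3) + 8*18^(1/3)/(k^2 + sqrt(k^4 - 768))^(1/3)) + sqrt(-4*sqrt(6)*k/sqrt(12^(1/3)*(k^2 + sqrt(k^4 - 768))^(1/3) + 8*18^(1/3)/(k^2 + sqrt(k^4 - 768))^(1/3)) - 12^(1/3)*(k^2 + sqrt(k^4 - 768))^(1/3) - 8*18^(1/3)/(k^2 + sqrt(k^4 - 768))^(1/3)))/12) + C3*exp(sqrt(6)*z*(sqrt(12^(1/3)*(k^2 + sqrt(k^4 - 768))^(1/3) + 8*18^(1/3)/(k^2 + sqrt(k^4 - 768))^(1/3)) - sqrt(4*sqrt(6)*k/sqrt(12^(1/3)*(k^2 + sqrt(k^4 - 768))^(1/3) + 8*18^(1/3)/(k^2 + sqrt(k^4 - 768))^(1/3)) - 12^(1/3)*(k^2 + sqrt(k^4 - 768))^(1/3) - 8*18^(1/3)/(k^2 + sqrt(k^4 - 768))^(1/3)))/12) + C4*exp(sqrt(6)*z*(sqrt(12^(1/3)*(k^2 + sqrt(k^4 - 768))^(1/3) + 8*18^(1/3)/(k^2 + sqrt(k^4 - 768))^(1/3)) + sqrt(4*sqrt(6)*k/sqrt(12^(1/3)*(k^2 + sqrt(k^4 - 768))^(1/3) + 8*18^(1/3)/(k^2 + sqrt(k^4 - 768))^(1/3)) - 12^(1/3)*(k^2 + sqrt(k^4 - 768))^(1/3) - 8*18^(1/3)/(k^2 + sqrt(k^4 - 768))^(1/3)))/12) - 2*k^2/27 - 2*k*z/9 - z^2/3


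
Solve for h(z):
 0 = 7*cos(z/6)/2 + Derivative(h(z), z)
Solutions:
 h(z) = C1 - 21*sin(z/6)


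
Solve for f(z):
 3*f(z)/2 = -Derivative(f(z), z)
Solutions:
 f(z) = C1*exp(-3*z/2)


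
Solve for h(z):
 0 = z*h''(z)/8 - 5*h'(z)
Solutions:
 h(z) = C1 + C2*z^41


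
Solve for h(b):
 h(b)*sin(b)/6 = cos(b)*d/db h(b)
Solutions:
 h(b) = C1/cos(b)^(1/6)


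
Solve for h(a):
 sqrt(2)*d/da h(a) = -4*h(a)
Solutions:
 h(a) = C1*exp(-2*sqrt(2)*a)


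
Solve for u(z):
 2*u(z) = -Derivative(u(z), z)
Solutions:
 u(z) = C1*exp(-2*z)


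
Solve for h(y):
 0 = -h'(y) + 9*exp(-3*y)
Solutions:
 h(y) = C1 - 3*exp(-3*y)


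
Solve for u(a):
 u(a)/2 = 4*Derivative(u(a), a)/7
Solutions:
 u(a) = C1*exp(7*a/8)


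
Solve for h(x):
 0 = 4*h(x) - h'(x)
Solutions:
 h(x) = C1*exp(4*x)


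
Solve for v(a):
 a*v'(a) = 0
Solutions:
 v(a) = C1


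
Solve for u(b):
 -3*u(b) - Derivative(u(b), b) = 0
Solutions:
 u(b) = C1*exp(-3*b)


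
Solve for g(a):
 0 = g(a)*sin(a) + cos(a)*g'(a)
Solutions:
 g(a) = C1*cos(a)


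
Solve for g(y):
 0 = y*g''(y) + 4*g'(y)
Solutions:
 g(y) = C1 + C2/y^3


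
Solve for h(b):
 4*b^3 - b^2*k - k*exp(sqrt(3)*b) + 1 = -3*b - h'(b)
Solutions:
 h(b) = C1 - b^4 + b^3*k/3 - 3*b^2/2 - b + sqrt(3)*k*exp(sqrt(3)*b)/3


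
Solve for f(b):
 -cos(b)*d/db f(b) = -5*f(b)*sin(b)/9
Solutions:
 f(b) = C1/cos(b)^(5/9)


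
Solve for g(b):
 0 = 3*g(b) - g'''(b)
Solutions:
 g(b) = C3*exp(3^(1/3)*b) + (C1*sin(3^(5/6)*b/2) + C2*cos(3^(5/6)*b/2))*exp(-3^(1/3)*b/2)


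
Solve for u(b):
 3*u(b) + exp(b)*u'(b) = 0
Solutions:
 u(b) = C1*exp(3*exp(-b))


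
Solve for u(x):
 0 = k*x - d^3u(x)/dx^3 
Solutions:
 u(x) = C1 + C2*x + C3*x^2 + k*x^4/24


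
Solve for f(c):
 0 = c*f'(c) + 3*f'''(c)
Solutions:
 f(c) = C1 + Integral(C2*airyai(-3^(2/3)*c/3) + C3*airybi(-3^(2/3)*c/3), c)


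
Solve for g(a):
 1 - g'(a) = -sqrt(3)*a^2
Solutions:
 g(a) = C1 + sqrt(3)*a^3/3 + a


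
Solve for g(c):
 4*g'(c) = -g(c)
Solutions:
 g(c) = C1*exp(-c/4)


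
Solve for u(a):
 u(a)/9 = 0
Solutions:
 u(a) = 0


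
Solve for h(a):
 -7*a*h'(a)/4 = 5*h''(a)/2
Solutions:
 h(a) = C1 + C2*erf(sqrt(35)*a/10)


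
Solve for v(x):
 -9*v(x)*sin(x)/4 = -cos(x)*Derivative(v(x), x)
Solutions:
 v(x) = C1/cos(x)^(9/4)


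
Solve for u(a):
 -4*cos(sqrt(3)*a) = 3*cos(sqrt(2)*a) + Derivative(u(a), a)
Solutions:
 u(a) = C1 - 3*sqrt(2)*sin(sqrt(2)*a)/2 - 4*sqrt(3)*sin(sqrt(3)*a)/3


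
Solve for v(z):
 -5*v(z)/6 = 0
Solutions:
 v(z) = 0


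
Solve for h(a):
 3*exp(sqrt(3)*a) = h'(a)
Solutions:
 h(a) = C1 + sqrt(3)*exp(sqrt(3)*a)


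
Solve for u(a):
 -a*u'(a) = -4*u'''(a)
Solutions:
 u(a) = C1 + Integral(C2*airyai(2^(1/3)*a/2) + C3*airybi(2^(1/3)*a/2), a)


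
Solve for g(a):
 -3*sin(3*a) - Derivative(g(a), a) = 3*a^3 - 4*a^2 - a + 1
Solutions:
 g(a) = C1 - 3*a^4/4 + 4*a^3/3 + a^2/2 - a + cos(3*a)


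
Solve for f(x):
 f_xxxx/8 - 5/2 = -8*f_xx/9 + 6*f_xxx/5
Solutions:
 f(x) = C1 + C2*x + C3*exp(8*x*(9 - 2*sqrt(14))/15) + C4*exp(8*x*(2*sqrt(14) + 9)/15) + 45*x^2/32


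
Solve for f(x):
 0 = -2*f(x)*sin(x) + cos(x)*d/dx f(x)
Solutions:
 f(x) = C1/cos(x)^2


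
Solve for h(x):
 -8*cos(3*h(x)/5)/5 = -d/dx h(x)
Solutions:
 -8*x/5 - 5*log(sin(3*h(x)/5) - 1)/6 + 5*log(sin(3*h(x)/5) + 1)/6 = C1


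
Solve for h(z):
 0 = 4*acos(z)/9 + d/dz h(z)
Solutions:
 h(z) = C1 - 4*z*acos(z)/9 + 4*sqrt(1 - z^2)/9


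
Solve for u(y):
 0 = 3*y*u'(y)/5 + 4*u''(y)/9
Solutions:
 u(y) = C1 + C2*erf(3*sqrt(30)*y/20)


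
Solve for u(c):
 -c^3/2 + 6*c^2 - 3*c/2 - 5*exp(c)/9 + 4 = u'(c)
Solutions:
 u(c) = C1 - c^4/8 + 2*c^3 - 3*c^2/4 + 4*c - 5*exp(c)/9


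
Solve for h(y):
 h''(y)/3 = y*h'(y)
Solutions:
 h(y) = C1 + C2*erfi(sqrt(6)*y/2)


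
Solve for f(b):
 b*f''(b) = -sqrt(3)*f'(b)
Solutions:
 f(b) = C1 + C2*b^(1 - sqrt(3))


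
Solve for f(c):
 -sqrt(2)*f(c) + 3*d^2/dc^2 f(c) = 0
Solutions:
 f(c) = C1*exp(-2^(1/4)*sqrt(3)*c/3) + C2*exp(2^(1/4)*sqrt(3)*c/3)


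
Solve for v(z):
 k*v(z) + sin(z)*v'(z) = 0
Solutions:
 v(z) = C1*exp(k*(-log(cos(z) - 1) + log(cos(z) + 1))/2)


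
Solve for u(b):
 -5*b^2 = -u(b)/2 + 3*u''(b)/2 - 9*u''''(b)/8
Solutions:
 u(b) = 10*b^2 + (C1 + C2*b)*exp(-sqrt(6)*b/3) + (C3 + C4*b)*exp(sqrt(6)*b/3) + 60


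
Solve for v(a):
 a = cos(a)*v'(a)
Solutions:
 v(a) = C1 + Integral(a/cos(a), a)


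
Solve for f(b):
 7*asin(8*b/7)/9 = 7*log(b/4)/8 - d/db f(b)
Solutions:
 f(b) = C1 + 7*b*log(b)/8 - 7*b*asin(8*b/7)/9 - 7*b*log(2)/4 - 7*b/8 - 7*sqrt(49 - 64*b^2)/72


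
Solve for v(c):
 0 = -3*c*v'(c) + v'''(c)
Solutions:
 v(c) = C1 + Integral(C2*airyai(3^(1/3)*c) + C3*airybi(3^(1/3)*c), c)


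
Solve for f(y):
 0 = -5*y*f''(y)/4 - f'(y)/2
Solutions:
 f(y) = C1 + C2*y^(3/5)


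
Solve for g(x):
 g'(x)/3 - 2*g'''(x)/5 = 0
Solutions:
 g(x) = C1 + C2*exp(-sqrt(30)*x/6) + C3*exp(sqrt(30)*x/6)


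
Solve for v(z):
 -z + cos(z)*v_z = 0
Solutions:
 v(z) = C1 + Integral(z/cos(z), z)


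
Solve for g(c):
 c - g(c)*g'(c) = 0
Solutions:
 g(c) = -sqrt(C1 + c^2)
 g(c) = sqrt(C1 + c^2)


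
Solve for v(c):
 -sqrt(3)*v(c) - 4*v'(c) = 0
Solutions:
 v(c) = C1*exp(-sqrt(3)*c/4)


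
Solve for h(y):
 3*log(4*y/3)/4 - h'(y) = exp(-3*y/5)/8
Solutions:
 h(y) = C1 + 3*y*log(y)/4 + 3*y*(-log(3) - 1 + 2*log(2))/4 + 5*exp(-3*y/5)/24


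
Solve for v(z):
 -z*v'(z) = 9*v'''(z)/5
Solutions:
 v(z) = C1 + Integral(C2*airyai(-15^(1/3)*z/3) + C3*airybi(-15^(1/3)*z/3), z)


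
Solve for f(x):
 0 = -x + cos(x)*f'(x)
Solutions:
 f(x) = C1 + Integral(x/cos(x), x)


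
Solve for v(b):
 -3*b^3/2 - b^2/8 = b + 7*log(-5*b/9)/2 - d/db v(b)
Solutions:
 v(b) = C1 + 3*b^4/8 + b^3/24 + b^2/2 + 7*b*log(-b)/2 + b*(-7*log(3) - 7/2 + 7*log(5)/2)


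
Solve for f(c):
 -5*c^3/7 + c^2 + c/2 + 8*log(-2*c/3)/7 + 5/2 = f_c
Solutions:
 f(c) = C1 - 5*c^4/28 + c^3/3 + c^2/4 + 8*c*log(-c)/7 + c*(-16*log(3) + 16*log(2) + 19)/14


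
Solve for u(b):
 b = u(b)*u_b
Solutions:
 u(b) = -sqrt(C1 + b^2)
 u(b) = sqrt(C1 + b^2)


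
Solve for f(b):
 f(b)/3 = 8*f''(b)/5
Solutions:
 f(b) = C1*exp(-sqrt(30)*b/12) + C2*exp(sqrt(30)*b/12)


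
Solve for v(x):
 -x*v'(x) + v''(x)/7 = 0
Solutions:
 v(x) = C1 + C2*erfi(sqrt(14)*x/2)


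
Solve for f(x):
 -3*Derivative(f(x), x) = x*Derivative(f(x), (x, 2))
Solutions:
 f(x) = C1 + C2/x^2


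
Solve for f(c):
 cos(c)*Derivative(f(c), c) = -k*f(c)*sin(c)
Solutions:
 f(c) = C1*exp(k*log(cos(c)))


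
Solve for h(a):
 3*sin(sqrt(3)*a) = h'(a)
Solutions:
 h(a) = C1 - sqrt(3)*cos(sqrt(3)*a)


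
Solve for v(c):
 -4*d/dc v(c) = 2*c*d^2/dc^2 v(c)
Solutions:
 v(c) = C1 + C2/c


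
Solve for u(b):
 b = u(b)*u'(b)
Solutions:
 u(b) = -sqrt(C1 + b^2)
 u(b) = sqrt(C1 + b^2)


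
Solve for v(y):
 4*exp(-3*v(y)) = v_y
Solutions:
 v(y) = log(C1 + 12*y)/3
 v(y) = log((-3^(1/3) - 3^(5/6)*I)*(C1 + 4*y)^(1/3)/2)
 v(y) = log((-3^(1/3) + 3^(5/6)*I)*(C1 + 4*y)^(1/3)/2)


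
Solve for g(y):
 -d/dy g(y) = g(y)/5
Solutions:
 g(y) = C1*exp(-y/5)


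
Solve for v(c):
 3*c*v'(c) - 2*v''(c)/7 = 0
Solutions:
 v(c) = C1 + C2*erfi(sqrt(21)*c/2)


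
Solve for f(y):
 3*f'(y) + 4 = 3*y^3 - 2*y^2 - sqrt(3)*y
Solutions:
 f(y) = C1 + y^4/4 - 2*y^3/9 - sqrt(3)*y^2/6 - 4*y/3


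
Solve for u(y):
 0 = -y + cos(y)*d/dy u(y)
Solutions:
 u(y) = C1 + Integral(y/cos(y), y)


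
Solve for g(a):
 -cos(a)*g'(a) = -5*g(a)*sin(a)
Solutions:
 g(a) = C1/cos(a)^5


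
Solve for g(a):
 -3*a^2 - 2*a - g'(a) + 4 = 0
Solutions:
 g(a) = C1 - a^3 - a^2 + 4*a


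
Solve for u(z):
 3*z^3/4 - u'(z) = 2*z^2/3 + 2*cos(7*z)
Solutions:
 u(z) = C1 + 3*z^4/16 - 2*z^3/9 - 2*sin(7*z)/7


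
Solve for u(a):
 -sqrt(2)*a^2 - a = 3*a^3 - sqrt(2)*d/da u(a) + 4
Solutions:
 u(a) = C1 + 3*sqrt(2)*a^4/8 + a^3/3 + sqrt(2)*a^2/4 + 2*sqrt(2)*a


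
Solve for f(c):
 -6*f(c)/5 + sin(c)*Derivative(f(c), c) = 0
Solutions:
 f(c) = C1*(cos(c) - 1)^(3/5)/(cos(c) + 1)^(3/5)


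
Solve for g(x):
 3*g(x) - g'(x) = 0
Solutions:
 g(x) = C1*exp(3*x)


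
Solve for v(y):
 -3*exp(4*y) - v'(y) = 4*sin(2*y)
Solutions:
 v(y) = C1 - 3*exp(4*y)/4 + 2*cos(2*y)


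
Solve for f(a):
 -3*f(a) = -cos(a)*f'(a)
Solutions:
 f(a) = C1*(sin(a) + 1)^(3/2)/(sin(a) - 1)^(3/2)


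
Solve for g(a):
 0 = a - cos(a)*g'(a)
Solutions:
 g(a) = C1 + Integral(a/cos(a), a)


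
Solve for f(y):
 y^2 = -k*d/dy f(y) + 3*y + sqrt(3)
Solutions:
 f(y) = C1 - y^3/(3*k) + 3*y^2/(2*k) + sqrt(3)*y/k


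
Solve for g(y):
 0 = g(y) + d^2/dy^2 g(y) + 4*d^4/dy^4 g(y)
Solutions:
 g(y) = (C1*sin(sqrt(2)*y*cos(atan(sqrt(15))/2)/2) + C2*cos(sqrt(2)*y*cos(atan(sqrt(15))/2)/2))*exp(-sqrt(2)*y*sin(atan(sqrt(15))/2)/2) + (C3*sin(sqrt(2)*y*cos(atan(sqrt(15))/2)/2) + C4*cos(sqrt(2)*y*cos(atan(sqrt(15))/2)/2))*exp(sqrt(2)*y*sin(atan(sqrt(15))/2)/2)


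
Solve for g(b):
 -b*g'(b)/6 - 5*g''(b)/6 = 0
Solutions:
 g(b) = C1 + C2*erf(sqrt(10)*b/10)


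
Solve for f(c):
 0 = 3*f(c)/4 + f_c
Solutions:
 f(c) = C1*exp(-3*c/4)


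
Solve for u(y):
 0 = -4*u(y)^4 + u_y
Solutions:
 u(y) = (-1/(C1 + 12*y))^(1/3)
 u(y) = (-1/(C1 + 4*y))^(1/3)*(-3^(2/3) - 3*3^(1/6)*I)/6
 u(y) = (-1/(C1 + 4*y))^(1/3)*(-3^(2/3) + 3*3^(1/6)*I)/6


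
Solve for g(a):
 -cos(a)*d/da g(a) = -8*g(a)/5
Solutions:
 g(a) = C1*(sin(a) + 1)^(4/5)/(sin(a) - 1)^(4/5)


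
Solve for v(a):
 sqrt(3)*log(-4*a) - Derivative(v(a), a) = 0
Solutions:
 v(a) = C1 + sqrt(3)*a*log(-a) + sqrt(3)*a*(-1 + 2*log(2))


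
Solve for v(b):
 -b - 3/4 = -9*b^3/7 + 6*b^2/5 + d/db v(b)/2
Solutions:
 v(b) = C1 + 9*b^4/14 - 4*b^3/5 - b^2 - 3*b/2


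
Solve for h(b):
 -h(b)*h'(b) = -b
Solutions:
 h(b) = -sqrt(C1 + b^2)
 h(b) = sqrt(C1 + b^2)


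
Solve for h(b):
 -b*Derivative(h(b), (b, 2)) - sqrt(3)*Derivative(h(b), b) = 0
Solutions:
 h(b) = C1 + C2*b^(1 - sqrt(3))


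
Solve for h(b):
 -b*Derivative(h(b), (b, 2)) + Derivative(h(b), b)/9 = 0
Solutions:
 h(b) = C1 + C2*b^(10/9)


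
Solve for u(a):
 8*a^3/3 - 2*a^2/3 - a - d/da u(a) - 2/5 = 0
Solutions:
 u(a) = C1 + 2*a^4/3 - 2*a^3/9 - a^2/2 - 2*a/5


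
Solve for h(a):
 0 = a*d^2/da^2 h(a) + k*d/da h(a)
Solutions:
 h(a) = C1 + a^(1 - re(k))*(C2*sin(log(a)*Abs(im(k))) + C3*cos(log(a)*im(k)))


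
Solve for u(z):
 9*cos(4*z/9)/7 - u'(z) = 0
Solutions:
 u(z) = C1 + 81*sin(4*z/9)/28


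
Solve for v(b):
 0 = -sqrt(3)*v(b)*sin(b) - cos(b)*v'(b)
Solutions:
 v(b) = C1*cos(b)^(sqrt(3))


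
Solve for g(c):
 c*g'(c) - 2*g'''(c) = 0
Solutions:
 g(c) = C1 + Integral(C2*airyai(2^(2/3)*c/2) + C3*airybi(2^(2/3)*c/2), c)


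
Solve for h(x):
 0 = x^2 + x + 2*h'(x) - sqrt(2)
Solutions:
 h(x) = C1 - x^3/6 - x^2/4 + sqrt(2)*x/2


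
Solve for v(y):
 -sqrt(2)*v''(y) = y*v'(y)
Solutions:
 v(y) = C1 + C2*erf(2^(1/4)*y/2)


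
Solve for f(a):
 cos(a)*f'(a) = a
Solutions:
 f(a) = C1 + Integral(a/cos(a), a)


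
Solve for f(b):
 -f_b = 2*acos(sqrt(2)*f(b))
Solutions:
 Integral(1/acos(sqrt(2)*_y), (_y, f(b))) = C1 - 2*b


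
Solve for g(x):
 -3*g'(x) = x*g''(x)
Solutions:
 g(x) = C1 + C2/x^2


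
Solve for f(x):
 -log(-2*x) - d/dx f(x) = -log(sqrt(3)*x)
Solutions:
 f(x) = C1 + x*(-log(2) + log(3)/2 - I*pi)


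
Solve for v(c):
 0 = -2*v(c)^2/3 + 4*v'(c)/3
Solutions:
 v(c) = -2/(C1 + c)


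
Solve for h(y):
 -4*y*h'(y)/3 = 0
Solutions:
 h(y) = C1


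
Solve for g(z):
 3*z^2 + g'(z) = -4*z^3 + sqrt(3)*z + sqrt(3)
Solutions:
 g(z) = C1 - z^4 - z^3 + sqrt(3)*z^2/2 + sqrt(3)*z


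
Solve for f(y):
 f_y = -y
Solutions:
 f(y) = C1 - y^2/2


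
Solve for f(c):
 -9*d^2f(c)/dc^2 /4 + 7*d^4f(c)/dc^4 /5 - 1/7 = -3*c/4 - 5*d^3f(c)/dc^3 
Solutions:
 f(c) = C1 + C2*c + C3*exp(c*(-25 + 2*sqrt(235))/14) + C4*exp(-c*(25 + 2*sqrt(235))/14) + c^3/18 + 64*c^2/189


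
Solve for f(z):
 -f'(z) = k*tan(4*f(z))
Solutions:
 f(z) = -asin(C1*exp(-4*k*z))/4 + pi/4
 f(z) = asin(C1*exp(-4*k*z))/4


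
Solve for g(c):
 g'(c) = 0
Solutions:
 g(c) = C1


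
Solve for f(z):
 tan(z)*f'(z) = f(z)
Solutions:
 f(z) = C1*sin(z)


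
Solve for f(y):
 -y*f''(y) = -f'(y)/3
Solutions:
 f(y) = C1 + C2*y^(4/3)


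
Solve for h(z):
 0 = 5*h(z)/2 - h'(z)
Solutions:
 h(z) = C1*exp(5*z/2)


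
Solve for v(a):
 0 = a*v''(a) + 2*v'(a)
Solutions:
 v(a) = C1 + C2/a


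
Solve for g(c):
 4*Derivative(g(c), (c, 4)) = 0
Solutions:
 g(c) = C1 + C2*c + C3*c^2 + C4*c^3


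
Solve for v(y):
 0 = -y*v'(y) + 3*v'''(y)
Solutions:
 v(y) = C1 + Integral(C2*airyai(3^(2/3)*y/3) + C3*airybi(3^(2/3)*y/3), y)


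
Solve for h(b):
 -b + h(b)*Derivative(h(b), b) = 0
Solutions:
 h(b) = -sqrt(C1 + b^2)
 h(b) = sqrt(C1 + b^2)


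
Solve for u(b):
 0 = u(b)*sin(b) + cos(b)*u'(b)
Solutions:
 u(b) = C1*cos(b)


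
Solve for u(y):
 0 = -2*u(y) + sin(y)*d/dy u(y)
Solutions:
 u(y) = C1*(cos(y) - 1)/(cos(y) + 1)


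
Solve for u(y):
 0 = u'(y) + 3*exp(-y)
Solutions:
 u(y) = C1 + 3*exp(-y)


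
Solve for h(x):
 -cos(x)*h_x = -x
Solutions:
 h(x) = C1 + Integral(x/cos(x), x)


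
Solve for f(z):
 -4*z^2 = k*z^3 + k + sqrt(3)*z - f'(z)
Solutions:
 f(z) = C1 + k*z^4/4 + k*z + 4*z^3/3 + sqrt(3)*z^2/2


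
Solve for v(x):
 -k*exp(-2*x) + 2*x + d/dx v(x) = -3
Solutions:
 v(x) = C1 - k*exp(-2*x)/2 - x^2 - 3*x


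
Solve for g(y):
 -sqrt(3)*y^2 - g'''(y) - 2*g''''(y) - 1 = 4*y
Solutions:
 g(y) = C1 + C2*y + C3*y^2 + C4*exp(-y/2) - sqrt(3)*y^5/60 + y^4*(-1 + sqrt(3))/6 + y^3*(7 - 8*sqrt(3))/6


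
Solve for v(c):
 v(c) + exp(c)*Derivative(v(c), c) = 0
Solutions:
 v(c) = C1*exp(exp(-c))


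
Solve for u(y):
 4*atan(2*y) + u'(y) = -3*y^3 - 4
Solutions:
 u(y) = C1 - 3*y^4/4 - 4*y*atan(2*y) - 4*y + log(4*y^2 + 1)


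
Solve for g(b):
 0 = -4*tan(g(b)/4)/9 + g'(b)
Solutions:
 g(b) = -4*asin(C1*exp(b/9)) + 4*pi
 g(b) = 4*asin(C1*exp(b/9))


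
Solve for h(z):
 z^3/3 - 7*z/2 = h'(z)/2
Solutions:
 h(z) = C1 + z^4/6 - 7*z^2/2


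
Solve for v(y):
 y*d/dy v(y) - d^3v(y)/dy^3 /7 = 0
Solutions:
 v(y) = C1 + Integral(C2*airyai(7^(1/3)*y) + C3*airybi(7^(1/3)*y), y)


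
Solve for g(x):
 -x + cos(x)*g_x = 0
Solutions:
 g(x) = C1 + Integral(x/cos(x), x)


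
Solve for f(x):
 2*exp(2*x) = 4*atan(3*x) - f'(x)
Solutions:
 f(x) = C1 + 4*x*atan(3*x) - exp(2*x) - 2*log(9*x^2 + 1)/3


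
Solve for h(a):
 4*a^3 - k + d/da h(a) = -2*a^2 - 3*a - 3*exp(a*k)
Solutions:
 h(a) = C1 - a^4 - 2*a^3/3 - 3*a^2/2 + a*k - 3*exp(a*k)/k


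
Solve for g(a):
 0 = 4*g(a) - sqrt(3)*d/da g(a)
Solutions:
 g(a) = C1*exp(4*sqrt(3)*a/3)


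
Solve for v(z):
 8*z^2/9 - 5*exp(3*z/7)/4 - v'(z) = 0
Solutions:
 v(z) = C1 + 8*z^3/27 - 35*exp(3*z/7)/12


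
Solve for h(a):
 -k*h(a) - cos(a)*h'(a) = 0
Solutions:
 h(a) = C1*exp(k*(log(sin(a) - 1) - log(sin(a) + 1))/2)


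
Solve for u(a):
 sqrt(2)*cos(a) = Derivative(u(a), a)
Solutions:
 u(a) = C1 + sqrt(2)*sin(a)


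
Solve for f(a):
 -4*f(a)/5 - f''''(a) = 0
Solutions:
 f(a) = (C1*sin(5^(3/4)*a/5) + C2*cos(5^(3/4)*a/5))*exp(-5^(3/4)*a/5) + (C3*sin(5^(3/4)*a/5) + C4*cos(5^(3/4)*a/5))*exp(5^(3/4)*a/5)


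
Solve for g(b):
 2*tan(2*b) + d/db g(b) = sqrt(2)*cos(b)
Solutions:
 g(b) = C1 + log(cos(2*b)) + sqrt(2)*sin(b)


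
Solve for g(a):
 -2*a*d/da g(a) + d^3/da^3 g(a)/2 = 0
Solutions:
 g(a) = C1 + Integral(C2*airyai(2^(2/3)*a) + C3*airybi(2^(2/3)*a), a)


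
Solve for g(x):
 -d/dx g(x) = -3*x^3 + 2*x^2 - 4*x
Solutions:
 g(x) = C1 + 3*x^4/4 - 2*x^3/3 + 2*x^2


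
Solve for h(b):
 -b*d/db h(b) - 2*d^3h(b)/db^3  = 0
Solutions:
 h(b) = C1 + Integral(C2*airyai(-2^(2/3)*b/2) + C3*airybi(-2^(2/3)*b/2), b)


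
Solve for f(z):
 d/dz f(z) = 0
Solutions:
 f(z) = C1


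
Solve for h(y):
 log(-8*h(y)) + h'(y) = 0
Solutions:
 Integral(1/(log(-_y) + 3*log(2)), (_y, h(y))) = C1 - y


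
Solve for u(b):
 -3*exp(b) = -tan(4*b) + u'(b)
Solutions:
 u(b) = C1 - 3*exp(b) - log(cos(4*b))/4


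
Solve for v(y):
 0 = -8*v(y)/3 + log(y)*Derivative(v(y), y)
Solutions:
 v(y) = C1*exp(8*li(y)/3)


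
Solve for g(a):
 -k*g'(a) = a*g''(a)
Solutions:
 g(a) = C1 + a^(1 - re(k))*(C2*sin(log(a)*Abs(im(k))) + C3*cos(log(a)*im(k)))


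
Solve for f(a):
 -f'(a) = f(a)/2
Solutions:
 f(a) = C1*exp(-a/2)


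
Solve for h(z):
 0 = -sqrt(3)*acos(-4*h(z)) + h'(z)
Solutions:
 Integral(1/acos(-4*_y), (_y, h(z))) = C1 + sqrt(3)*z


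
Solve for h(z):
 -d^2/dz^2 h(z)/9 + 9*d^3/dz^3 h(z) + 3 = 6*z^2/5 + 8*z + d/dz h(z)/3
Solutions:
 h(z) = C1 + C2*exp(z*(1 - sqrt(973))/162) + C3*exp(z*(1 + sqrt(973))/162) - 6*z^3/5 - 54*z^2/5 - 891*z/5


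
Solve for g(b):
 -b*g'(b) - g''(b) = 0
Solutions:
 g(b) = C1 + C2*erf(sqrt(2)*b/2)


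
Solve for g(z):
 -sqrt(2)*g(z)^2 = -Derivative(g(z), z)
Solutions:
 g(z) = -1/(C1 + sqrt(2)*z)


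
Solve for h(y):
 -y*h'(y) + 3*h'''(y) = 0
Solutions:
 h(y) = C1 + Integral(C2*airyai(3^(2/3)*y/3) + C3*airybi(3^(2/3)*y/3), y)


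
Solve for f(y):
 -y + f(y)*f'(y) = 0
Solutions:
 f(y) = -sqrt(C1 + y^2)
 f(y) = sqrt(C1 + y^2)


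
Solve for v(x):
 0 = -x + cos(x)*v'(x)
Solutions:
 v(x) = C1 + Integral(x/cos(x), x)


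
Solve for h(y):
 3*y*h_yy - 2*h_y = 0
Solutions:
 h(y) = C1 + C2*y^(5/3)


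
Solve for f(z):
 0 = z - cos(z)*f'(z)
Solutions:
 f(z) = C1 + Integral(z/cos(z), z)
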